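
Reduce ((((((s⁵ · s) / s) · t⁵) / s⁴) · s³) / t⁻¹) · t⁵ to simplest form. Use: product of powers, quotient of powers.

s⁴t¹¹

((((((s⁵ · s) / s) · t⁵) / s⁴) · s³) / t⁻¹) · t⁵
= (((((s⁶ / s) · t⁵) / s⁴) · s³) / t⁻¹) · t⁵    [product of powers]
= ((((s⁵ · t⁵) / s⁴) · s³) / t⁻¹) · t⁵    [quotient of powers]
= s⁴t¹¹    [quotient of powers; product of powers]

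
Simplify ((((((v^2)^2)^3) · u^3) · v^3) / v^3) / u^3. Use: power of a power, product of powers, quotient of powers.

((((((v^2)^2)^3) · u^3) · v^3) / v^3) / u^3
= (((((v^2)^6) · u^3) · v^3) / v^3) / u^3    [power of a power]
= (((v^12 · u^3) · v^3) / v^3) / u^3    [power of a power]
= v^12    [quotient of powers; product of powers]

v^12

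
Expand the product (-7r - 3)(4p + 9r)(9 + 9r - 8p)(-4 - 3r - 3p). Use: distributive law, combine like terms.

(-7r - 3)(4p + 9r)(9 + 9r - 8p)(-4 - 3r - 3p)
= (-28pr - 63r^2 - 12p - 27r)(9 + 9r - 8p)(-4 - 3r - 3p)    [distributive law]
= (-252pr - 252pr^2 + 224p^2r - 567r^2 - 567r^3 + 504pr^2 - 108p - 108pr + 96p^2 - 243r - 243r^2 + 216pr)(-4 - 3r - 3p)    [distributive law]
= (-144pr + 252pr^2 + 224p^2r - 810r^2 - 567r^3 - 108p + 96p^2 - 243r)(-4 - 3r - 3p)    [combine like terms]
= 576pr + 432pr^2 + 432p^2r - 1008pr^2 - 756pr^3 - 756p^2r^2 - 896p^2r - 672p^2r^2 - 672p^3r + 3240r^2 + 2430r^3 + 2430pr^2 + 2268r^3 + 1701r^4 + 1701pr^3 + 432p + 324pr + 324p^2 - 384p^2 - 288p^2r - 288p^3 + 972r + 729r^2 + 729pr    [distributive law]
= 1629pr + 1854pr^2 - 752p^2r + 945pr^3 - 1428p^2r^2 - 672p^3r + 3969r^2 + 4698r^3 + 1701r^4 + 432p - 60p^2 - 288p^3 + 972r    [combine like terms]

1629pr + 1854pr^2 - 752p^2r + 945pr^3 - 1428p^2r^2 - 672p^3r + 3969r^2 + 4698r^3 + 1701r^4 + 432p - 60p^2 - 288p^3 + 972r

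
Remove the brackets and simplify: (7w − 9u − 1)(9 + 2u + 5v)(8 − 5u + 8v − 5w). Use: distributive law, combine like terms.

(7w − 9u − 1)(9 + 2u + 5v)(8 − 5u + 8v − 5w)
= (63w + 14uw + 35vw − 81u − 18u^2 − 45uv − 9 − 2u − 5v)(8 − 5u + 8v − 5w)    [distributive law]
= (63w + 14uw + 35vw − 83u − 18u^2 − 45uv − 9 − 5v)(8 − 5u + 8v − 5w)    [combine like terms]
= 504w − 315uw + 504vw − 315w^2 + 112uw − 70u^2w + 112uvw − 70uw^2 + 280vw − 175uvw + 280v^2w − 175vw^2 − 664u + 415u^2 − 664uv + 415uw − 144u^2 + 90u^3 − 144u^2v + 90u^2w − 360uv + 225u^2v − 360uv^2 + 225uvw − 72 + 45u − 72v + 45w − 40v + 25uv − 40v^2 + 25vw    [distributive law]
= 549w + 212uw + 809vw − 315w^2 + 20u^2w + 162uvw − 70uw^2 + 280v^2w − 175vw^2 − 619u + 271u^2 − 999uv + 90u^3 + 81u^2v − 360uv^2 − 72 − 112v − 40v^2    [combine like terms]

549w + 212uw + 809vw − 315w^2 + 20u^2w + 162uvw − 70uw^2 + 280v^2w − 175vw^2 − 619u + 271u^2 − 999uv + 90u^3 + 81u^2v − 360uv^2 − 72 − 112v − 40v^2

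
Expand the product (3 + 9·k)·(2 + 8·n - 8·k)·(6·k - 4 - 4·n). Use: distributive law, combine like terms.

(3 + 9·k)·(2 + 8·n - 8·k)·(6·k - 4 - 4·n)
= (6 + 24·n - 24·k + 18·k + 72·k·n - 72·k^2)·(6·k - 4 - 4·n)    [distributive law]
= (6 + 24·n - 6·k + 72·k·n - 72·k^2)·(6·k - 4 - 4·n)    [combine like terms]
= 36·k - 24 - 24·n + 144·k·n - 96·n - 96·n^2 - 36·k^2 + 24·k + 24·k·n + 432·k^2·n - 288·k·n - 288·k·n^2 - 432·k^3 + 288·k^2 + 288·k^2·n    [distributive law]
= 60·k - 24 - 120·n - 120·k·n - 96·n^2 + 252·k^2 + 720·k^2·n - 288·k·n^2 - 432·k^3    [combine like terms]

60·k - 24 - 120·n - 120·k·n - 96·n^2 + 252·k^2 + 720·k^2·n - 288·k·n^2 - 432·k^3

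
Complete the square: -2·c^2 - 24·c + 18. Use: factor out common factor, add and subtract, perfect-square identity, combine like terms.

-2·c^2 - 24·c + 18
= -2(c^2 + 12·c) + 18    [factor out -2 from the c-terms]
= -2(c^2 + 12·c + 36 - 36) + 18    [add and subtract 36 inside the bracket]
= -2(c + 6)^2 + 72 + 18    [perfect-square identity]
= -2(c + 6)^2 + 90    [combine constants]

-2(c + 6)^2 + 90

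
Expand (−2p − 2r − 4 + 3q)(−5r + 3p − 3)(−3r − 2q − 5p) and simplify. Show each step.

(−2p − 2r − 4 + 3q)(−5r + 3p − 3)(−3r − 2q − 5p)
= (10pr − 6p^2 + 6p + 10r^2 − 6pr + 6r + 20r − 12p + 12 − 15qr + 9pq − 9q)(−3r − 2q − 5p)    [distributive law]
= (4pr − 6p^2 − 6p + 10r^2 + 26r + 12 − 15qr + 9pq − 9q)(−3r − 2q − 5p)    [combine like terms]
= −12pr^2 − 8pqr − 20p^2r + 18p^2r + 12p^2q + 30p^3 + 18pr + 12pq + 30p^2 − 30r^3 − 20qr^2 − 50pr^2 − 78r^2 − 52qr − 130pr − 36r − 24q − 60p + 45qr^2 + 30q^2r + 75pqr − 27pqr − 18pq^2 − 45p^2q + 27qr + 18q^2 + 45pq    [distributive law]
= −62pr^2 + 40pqr − 2p^2r − 33p^2q + 30p^3 − 112pr + 57pq + 30p^2 − 30r^3 + 25qr^2 − 78r^2 − 25qr − 36r − 24q − 60p + 30q^2r − 18pq^2 + 18q^2    [combine like terms]

−62pr^2 + 40pqr − 2p^2r − 33p^2q + 30p^3 − 112pr + 57pq + 30p^2 − 30r^3 + 25qr^2 − 78r^2 − 25qr − 36r − 24q − 60p + 30q^2r − 18pq^2 + 18q^2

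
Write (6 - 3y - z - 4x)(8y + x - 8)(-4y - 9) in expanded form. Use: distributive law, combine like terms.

-72y^2 - 456y + 163xy - 342x + 432 + 96y^3 + 140xy^2 + 32y^2z + 40yz + 4xyz + 9xz - 72z + 16x^2y + 36x^2

(6 - 3y - z - 4x)(8y + x - 8)(-4y - 9)
= (48y + 6x - 48 - 24y^2 - 3xy + 24y - 8yz - xz + 8z - 32xy - 4x^2 + 32x)(-4y - 9)    [distributive law]
= (72y + 38x - 48 - 24y^2 - 35xy - 8yz - xz + 8z - 4x^2)(-4y - 9)    [combine like terms]
= -288y^2 - 648y - 152xy - 342x + 192y + 432 + 96y^3 + 216y^2 + 140xy^2 + 315xy + 32y^2z + 72yz + 4xyz + 9xz - 32yz - 72z + 16x^2y + 36x^2    [distributive law]
= -72y^2 - 456y + 163xy - 342x + 432 + 96y^3 + 140xy^2 + 32y^2z + 40yz + 4xyz + 9xz - 72z + 16x^2y + 36x^2    [combine like terms]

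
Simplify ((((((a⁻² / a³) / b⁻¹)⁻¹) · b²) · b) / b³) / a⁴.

((((((a⁻² / a³) / b⁻¹)⁻¹) · b²) · b) / b³) / a⁴
= ((((((a⁻² / a³)⁻¹) / ((b⁻¹)⁻¹)) · b²) · b) / b³) / a⁴    [power of a quotient]
= (((((((a⁻²)⁻¹) / ((a³)⁻¹)) / ((b⁻¹)⁻¹)) · b²) · b) / b³) / a⁴    [power of a quotient]
= (((((a² / ((a³)⁻¹)) / ((b⁻¹)⁻¹)) · b²) · b) / b³) / a⁴    [power of a power]
= (((((a² / a⁻³) / ((b⁻¹)⁻¹)) · b²) · b) / b³) / a⁴    [power of a power]
= ((((a⁵ / ((b⁻¹)⁻¹)) · b²) · b) / b³) / a⁴    [quotient of powers]
= ((((a⁵ / b) · b²) · b) / b³) / a⁴    [power of a power]
= ab⁻¹    [quotient of powers; product of powers]

ab⁻¹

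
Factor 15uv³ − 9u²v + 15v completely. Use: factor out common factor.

15uv³ − 9u²v + 15v
= 3(5uv³ − 3u²v + 5v)    [factor out 3]
= 3v(5uv² − 3u² + 5)    [factor out v]

3v(5uv² − 3u² + 5)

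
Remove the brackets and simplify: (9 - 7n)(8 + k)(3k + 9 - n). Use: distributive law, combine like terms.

297k + 648 - 576n + 27k^2 - 240kn + 56n^2 - 21k^2n + 7kn^2

(9 - 7n)(8 + k)(3k + 9 - n)
= (72 + 9k - 56n - 7kn)(3k + 9 - n)    [distributive law]
= 216k + 648 - 72n + 27k^2 + 81k - 9kn - 168kn - 504n + 56n^2 - 21k^2n - 63kn + 7kn^2    [distributive law]
= 297k + 648 - 576n + 27k^2 - 240kn + 56n^2 - 21k^2n + 7kn^2    [combine like terms]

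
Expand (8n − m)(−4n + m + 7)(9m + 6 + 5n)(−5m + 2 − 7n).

(8n − m)(−4n + m + 7)(9m + 6 + 5n)(−5m + 2 − 7n)
= (−32n^2 + 8mn + 56n + 4mn − m^2 − 7m)(9m + 6 + 5n)(−5m + 2 − 7n)    [distributive law]
= (−32n^2 + 12mn + 56n − m^2 − 7m)(9m + 6 + 5n)(−5m + 2 − 7n)    [combine like terms]
= (−288mn^2 − 192n^2 − 160n^3 + 108m^2n + 72mn + 60mn^2 + 504mn + 336n + 280n^2 − 9m^3 − 6m^2 − 5m^2n − 63m^2 − 42m − 35mn)(−5m + 2 − 7n)    [distributive law]
= (−228mn^2 + 88n^2 − 160n^3 + 103m^2n + 541mn + 336n − 9m^3 − 69m^2 − 42m)(−5m + 2 − 7n)    [combine like terms]
= 1140m^2n^2 − 456mn^2 + 1596mn^3 − 440mn^2 + 176n^2 − 616n^3 + 800mn^3 − 320n^3 + 1120n^4 − 515m^3n + 206m^2n − 721m^2n^2 − 2705m^2n + 1082mn − 3787mn^2 − 1680mn + 672n − 2352n^2 + 45m^4 − 18m^3 + 63m^3n + 345m^3 − 138m^2 + 483m^2n + 210m^2 − 84m + 294mn    [distributive law]
= 419m^2n^2 − 4683mn^2 + 2396mn^3 − 2176n^2 − 936n^3 + 1120n^4 − 452m^3n − 2016m^2n − 304mn + 672n + 45m^4 + 327m^3 + 72m^2 − 84m    [combine like terms]

419m^2n^2 − 4683mn^2 + 2396mn^3 − 2176n^2 − 936n^3 + 1120n^4 − 452m^3n − 2016m^2n − 304mn + 672n + 45m^4 + 327m^3 + 72m^2 − 84m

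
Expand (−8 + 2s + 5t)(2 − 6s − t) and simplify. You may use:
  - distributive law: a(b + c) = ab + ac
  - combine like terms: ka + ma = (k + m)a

−16 + 52s + 18t − 12s^2 − 32st − 5t^2

(−8 + 2s + 5t)(2 − 6s − t)
= −16 + 48s + 8t + 4s − 12s^2 − 2st + 10t − 30st − 5t^2    [distributive law]
= −16 + 52s + 18t − 12s^2 − 32st − 5t^2    [combine like terms]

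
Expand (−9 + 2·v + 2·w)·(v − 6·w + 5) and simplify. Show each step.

v + 64·w − 45 + 2·v^2 − 10·v·w − 12·w^2

(−9 + 2·v + 2·w)·(v − 6·w + 5)
= −9·v + 54·w − 45 + 2·v^2 − 12·v·w + 10·v + 2·v·w − 12·w^2 + 10·w    [distributive law]
= v + 64·w − 45 + 2·v^2 − 10·v·w − 12·w^2    [combine like terms]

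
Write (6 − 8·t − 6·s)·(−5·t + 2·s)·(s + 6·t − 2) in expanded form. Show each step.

(6 − 8·t − 6·s)·(−5·t + 2·s)·(s + 6·t − 2)
= (−30·t + 12·s + 40·t^2 − 16·s·t + 30·s·t − 12·s^2)·(s + 6·t − 2)    [distributive law]
= (−30·t + 12·s + 40·t^2 + 14·s·t − 12·s^2)·(s + 6·t − 2)    [combine like terms]
= −30·s·t − 180·t^2 + 60·t + 12·s^2 + 72·s·t − 24·s + 40·s·t^2 + 240·t^3 − 80·t^2 + 14·s^2·t + 84·s·t^2 − 28·s·t − 12·s^3 − 72·s^2·t + 24·s^2    [distributive law]
= 14·s·t − 260·t^2 + 60·t + 36·s^2 − 24·s + 124·s·t^2 + 240·t^3 − 58·s^2·t − 12·s^3    [combine like terms]

14·s·t − 260·t^2 + 60·t + 36·s^2 − 24·s + 124·s·t^2 + 240·t^3 − 58·s^2·t − 12·s^3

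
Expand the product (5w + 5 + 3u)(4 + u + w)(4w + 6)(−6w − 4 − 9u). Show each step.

−860w³ − 1900w² − 1994uw² − 1640w − 3146uw − 372uw³ − 360u²w² − 1200u²w − 120w⁴ − 480 − 1488u − 990u² − 108u³w − 162u³

(5w + 5 + 3u)(4 + u + w)(4w + 6)(−6w − 4 − 9u)
= (20w + 5uw + 5w² + 20 + 5u + 5w + 12u + 3u² + 3uw)(4w + 6)(−6w − 4 − 9u)    [distributive law]
= (25w + 8uw + 5w² + 20 + 17u + 3u²)(4w + 6)(−6w − 4 − 9u)    [combine like terms]
= (100w² + 150w + 32uw² + 48uw + 20w³ + 30w² + 80w + 120 + 68uw + 102u + 12u²w + 18u²)(−6w − 4 − 9u)    [distributive law]
= (130w² + 230w + 32uw² + 116uw + 20w³ + 120 + 102u + 12u²w + 18u²)(−6w − 4 − 9u)    [combine like terms]
= −780w³ − 520w² − 1170uw² − 1380w² − 920w − 2070uw − 192uw³ − 128uw² − 288u²w² − 696uw² − 464uw − 1044u²w − 120w⁴ − 80w³ − 180uw³ − 720w − 480 − 1080u − 612uw − 408u − 918u² − 72u²w² − 48u²w − 108u³w − 108u²w − 72u² − 162u³    [distributive law]
= −860w³ − 1900w² − 1994uw² − 1640w − 3146uw − 372uw³ − 360u²w² − 1200u²w − 120w⁴ − 480 − 1488u − 990u² − 108u³w − 162u³    [combine like terms]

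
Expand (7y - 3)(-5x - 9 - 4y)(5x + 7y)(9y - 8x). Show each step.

(7y - 3)(-5x - 9 - 4y)(5x + 7y)(9y - 8x)
= (-35xy - 63y - 28y^2 + 15x + 27 + 12y)(5x + 7y)(9y - 8x)    [distributive law]
= (-35xy - 51y - 28y^2 + 15x + 27)(5x + 7y)(9y - 8x)    [combine like terms]
= (-175x^2y - 245xy^2 - 255xy - 357y^2 - 140xy^2 - 196y^3 + 75x^2 + 105xy + 135x + 189y)(9y - 8x)    [distributive law]
= (-175x^2y - 385xy^2 - 150xy - 357y^2 - 196y^3 + 75x^2 + 135x + 189y)(9y - 8x)    [combine like terms]
= -1575x^2y^2 + 1400x^3y - 3465xy^3 + 3080x^2y^2 - 1350xy^2 + 1200x^2y - 3213y^3 + 2856xy^2 - 1764y^4 + 1568xy^3 + 675x^2y - 600x^3 + 1215xy - 1080x^2 + 1701y^2 - 1512xy    [distributive law]
= 1505x^2y^2 + 1400x^3y - 1897xy^3 + 1506xy^2 + 1875x^2y - 3213y^3 - 1764y^4 - 600x^3 - 297xy - 1080x^2 + 1701y^2    [combine like terms]

1505x^2y^2 + 1400x^3y - 1897xy^3 + 1506xy^2 + 1875x^2y - 3213y^3 - 1764y^4 - 600x^3 - 297xy - 1080x^2 + 1701y^2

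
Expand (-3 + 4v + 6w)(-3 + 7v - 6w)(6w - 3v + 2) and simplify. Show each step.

(-3 + 4v + 6w)(-3 + 7v - 6w)(6w - 3v + 2)
= (9 - 21v + 18w - 12v + 28v^2 - 24vw - 18w + 42vw - 36w^2)(6w - 3v + 2)    [distributive law]
= (9 - 33v + 28v^2 + 18vw - 36w^2)(6w - 3v + 2)    [combine like terms]
= 54w - 27v + 18 - 198vw + 99v^2 - 66v + 168v^2w - 84v^3 + 56v^2 + 108vw^2 - 54v^2w + 36vw - 216w^3 + 108vw^2 - 72w^2    [distributive law]
= 54w - 93v + 18 - 162vw + 155v^2 + 114v^2w - 84v^3 + 216vw^2 - 216w^3 - 72w^2    [combine like terms]

54w - 93v + 18 - 162vw + 155v^2 + 114v^2w - 84v^3 + 216vw^2 - 216w^3 - 72w^2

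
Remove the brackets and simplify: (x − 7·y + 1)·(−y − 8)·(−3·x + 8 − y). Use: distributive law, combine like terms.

(x − 7·y + 1)·(−y − 8)·(−3·x + 8 − y)
= (−x·y − 8·x + 7·y² + 56·y − y − 8)·(−3·x + 8 − y)    [distributive law]
= (−x·y − 8·x + 7·y² + 55·y − 8)·(−3·x + 8 − y)    [combine like terms]
= 3·x²·y − 8·x·y + x·y² + 24·x² − 64·x + 8·x·y − 21·x·y² + 56·y² − 7·y³ − 165·x·y + 440·y − 55·y² + 24·x − 64 + 8·y    [distributive law]
= 3·x²·y − 165·x·y − 20·x·y² + 24·x² − 40·x + y² − 7·y³ + 448·y − 64    [combine like terms]

3·x²·y − 165·x·y − 20·x·y² + 24·x² − 40·x + y² − 7·y³ + 448·y − 64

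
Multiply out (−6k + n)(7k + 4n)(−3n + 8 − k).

143k²n − 336k² + 42k³ + 47kn² − 136kn − 12n³ + 32n²

(−6k + n)(7k + 4n)(−3n + 8 − k)
= (−42k² − 24kn + 7kn + 4n²)(−3n + 8 − k)    [distributive law]
= (−42k² − 17kn + 4n²)(−3n + 8 − k)    [combine like terms]
= 126k²n − 336k² + 42k³ + 51kn² − 136kn + 17k²n − 12n³ + 32n² − 4kn²    [distributive law]
= 143k²n − 336k² + 42k³ + 47kn² − 136kn − 12n³ + 32n²    [combine like terms]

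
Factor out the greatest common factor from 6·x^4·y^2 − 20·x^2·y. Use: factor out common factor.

2·x^2·y(3·x^2·y − 10)

6·x^4·y^2 − 20·x^2·y
= 2(3·x^4·y^2 − 10·x^2·y)    [factor out 2]
= 2·x^2·y(3·x^2·y − 10)    [factor out x^2·y]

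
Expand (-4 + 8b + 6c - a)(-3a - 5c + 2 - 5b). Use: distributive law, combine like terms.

(-4 + 8b + 6c - a)(-3a - 5c + 2 - 5b)
= 12a + 20c - 8 + 20b - 24ab - 40bc + 16b - 40b² - 18ac - 30c² + 12c - 30bc + 3a² + 5ac - 2a + 5ab    [distributive law]
= 10a + 32c - 8 + 36b - 19ab - 70bc - 40b² - 13ac - 30c² + 3a²    [combine like terms]

10a + 32c - 8 + 36b - 19ab - 70bc - 40b² - 13ac - 30c² + 3a²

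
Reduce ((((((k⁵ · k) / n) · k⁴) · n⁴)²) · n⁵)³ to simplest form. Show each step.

((((((k⁵ · k) / n) · k⁴) · n⁴)²) · n⁵)³
= ((((((k⁵ · k) / n) · k⁴) · n⁴)²)³) · ((n⁵)³)    [power of a product]
= (((((k⁵ · k) / n) · k⁴) · n⁴)⁶) · ((n⁵)³)    [power of a power]
= (((((k⁵ · k) / n) · k⁴)⁶) · ((n⁴)⁶)) · ((n⁵)³)    [power of a product]
= (((((k⁵ · k) / n)⁶) · ((k⁴)⁶)) · ((n⁴)⁶)) · ((n⁵)³)    [power of a product]
= (((((k⁵ · k)⁶) / (n⁶)) · ((k⁴)⁶)) · ((n⁴)⁶)) · ((n⁵)³)    [power of a quotient]
= ((((((k⁵)⁶) · (k⁶)) / (n⁶)) · ((k⁴)⁶)) · ((n⁴)⁶)) · ((n⁵)³)    [power of a product]
= ((((k³⁰ · (k⁶)) / (n⁶)) · ((k⁴)⁶)) · ((n⁴)⁶)) · ((n⁵)³)    [power of a power]
= (((k³⁶ / (n⁶)) · ((k⁴)⁶)) · ((n⁴)⁶)) · ((n⁵)³)    [product of powers]
= (((k³⁶ / n⁶) · k²⁴) · ((n⁴)⁶)) · ((n⁵)³)    [power of a power]
= (((k³⁶ / n⁶) · k²⁴) · n²⁴) · ((n⁵)³)    [power of a power]
= (((k³⁶ / n⁶) · k²⁴) · n²⁴) · n¹⁵    [power of a power]
= k⁶⁰·n³³    [quotient of powers; product of powers]

k⁶⁰·n³³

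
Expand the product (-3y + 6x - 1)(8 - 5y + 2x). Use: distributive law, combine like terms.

-19y + 15y² - 36xy + 46x + 12x² - 8

(-3y + 6x - 1)(8 - 5y + 2x)
= -24y + 15y² - 6xy + 48x - 30xy + 12x² - 8 + 5y - 2x    [distributive law]
= -19y + 15y² - 36xy + 46x + 12x² - 8    [combine like terms]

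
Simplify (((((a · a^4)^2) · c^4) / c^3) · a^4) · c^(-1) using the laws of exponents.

a^14

(((((a · a^4)^2) · c^4) / c^3) · a^4) · c^(-1)
= (((((a^2) · ((a^4)^2)) · c^4) / c^3) · a^4) · c^(-1)    [power of a product]
= ((((a^2 · a^8) · c^4) / c^3) · a^4) · c^(-1)    [power of a power]
= (((a^10 · c^4) / c^3) · a^4) · c^(-1)    [product of powers]
= a^14    [quotient of powers; product of powers]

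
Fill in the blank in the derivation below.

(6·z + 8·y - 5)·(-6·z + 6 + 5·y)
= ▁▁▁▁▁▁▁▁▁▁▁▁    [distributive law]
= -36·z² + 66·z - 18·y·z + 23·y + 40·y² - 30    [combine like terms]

After distributive law, the bracketed line is:

-36·z² + 36·z + 30·y·z - 48·y·z + 48·y + 40·y² + 30·z - 30 - 25·y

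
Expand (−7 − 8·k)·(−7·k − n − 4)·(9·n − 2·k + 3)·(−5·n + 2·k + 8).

(−7 − 8·k)·(−7·k − n − 4)·(9·n − 2·k + 3)·(−5·n + 2·k + 8)
= (49·k + 7·n + 28 + 56·k² + 8·k·n + 32·k)·(9·n − 2·k + 3)·(−5·n + 2·k + 8)    [distributive law]
= (81·k + 7·n + 28 + 56·k² + 8·k·n)·(9·n − 2·k + 3)·(−5·n + 2·k + 8)    [combine like terms]
= (729·k·n − 162·k² + 243·k + 63·n² − 14·k·n + 21·n + 252·n − 56·k + 84 + 504·k²·n − 112·k³ + 168·k² + 72·k·n² − 16·k²·n + 24·k·n)·(−5·n + 2·k + 8)    [distributive law]
= (739·k·n + 6·k² + 187·k + 63·n² + 273·n + 84 + 488·k²·n − 112·k³ + 72·k·n²)·(−5·n + 2·k + 8)    [combine like terms]
= −3695·k·n² + 1478·k²·n + 5912·k·n − 30·k²·n + 12·k³ + 48·k² − 935·k·n + 374·k² + 1496·k − 315·n³ + 126·k·n² + 504·n² − 1365·n² + 546·k·n + 2184·n − 420·n + 168·k + 672 − 2440·k²·n² + 976·k³·n + 3904·k²·n + 560·k³·n − 224·k⁴ − 896·k³ − 360·k·n³ + 144·k²·n² + 576·k·n²    [distributive law]
= −2993·k·n² + 5352·k²·n + 5523·k·n − 884·k³ + 422·k² + 1664·k − 315·n³ − 861·n² + 1764·n + 672 − 2296·k²·n² + 1536·k³·n − 224·k⁴ − 360·k·n³    [combine like terms]

−2993·k·n² + 5352·k²·n + 5523·k·n − 884·k³ + 422·k² + 1664·k − 315·n³ − 861·n² + 1764·n + 672 − 2296·k²·n² + 1536·k³·n − 224·k⁴ − 360·k·n³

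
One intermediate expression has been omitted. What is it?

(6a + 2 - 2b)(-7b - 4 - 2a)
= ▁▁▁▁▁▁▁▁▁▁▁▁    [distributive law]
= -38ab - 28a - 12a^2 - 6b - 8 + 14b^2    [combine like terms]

By distributive law:

-42ab - 24a - 12a^2 - 14b - 8 - 4a + 14b^2 + 8b + 4ab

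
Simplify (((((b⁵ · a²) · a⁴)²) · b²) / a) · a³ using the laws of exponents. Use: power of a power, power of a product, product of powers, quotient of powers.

a¹⁴b¹²

(((((b⁵ · a²) · a⁴)²) · b²) / a) · a³
= (((((b⁵ · a²)²) · ((a⁴)²)) · b²) / a) · a³    [power of a product]
= ((((((b⁵)²) · ((a²)²)) · ((a⁴)²)) · b²) / a) · a³    [power of a product]
= ((((b¹⁰ · ((a²)²)) · ((a⁴)²)) · b²) / a) · a³    [power of a power]
= ((((b¹⁰ · a⁴) · ((a⁴)²)) · b²) / a) · a³    [power of a power]
= ((((b¹⁰ · a⁴) · a⁸) · b²) / a) · a³    [power of a power]
= a¹⁴b¹²    [quotient of powers; product of powers]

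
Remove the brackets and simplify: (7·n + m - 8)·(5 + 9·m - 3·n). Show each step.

(7·n + m - 8)·(5 + 9·m - 3·n)
= 35·n + 63·m·n - 21·n^2 + 5·m + 9·m^2 - 3·m·n - 40 - 72·m + 24·n    [distributive law]
= 59·n + 60·m·n - 21·n^2 - 67·m + 9·m^2 - 40    [combine like terms]

59·n + 60·m·n - 21·n^2 - 67·m + 9·m^2 - 40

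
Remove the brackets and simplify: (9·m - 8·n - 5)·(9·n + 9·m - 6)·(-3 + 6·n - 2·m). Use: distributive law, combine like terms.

(9·m - 8·n - 5)·(9·n + 9·m - 6)·(-3 + 6·n - 2·m)
= (81·m·n + 81·m² - 54·m - 72·n² - 72·m·n + 48·n - 45·n - 45·m + 30)·(-3 + 6·n - 2·m)    [distributive law]
= (9·m·n + 81·m² - 99·m - 72·n² + 3·n + 30)·(-3 + 6·n - 2·m)    [combine like terms]
= -27·m·n + 54·m·n² - 18·m²·n - 243·m² + 486·m²·n - 162·m³ + 297·m - 594·m·n + 198·m² + 216·n² - 432·n³ + 144·m·n² - 9·n + 18·n² - 6·m·n - 90 + 180·n - 60·m    [distributive law]
= -627·m·n + 198·m·n² + 468·m²·n - 45·m² - 162·m³ + 237·m + 234·n² - 432·n³ + 171·n - 90    [combine like terms]

-627·m·n + 198·m·n² + 468·m²·n - 45·m² - 162·m³ + 237·m + 234·n² - 432·n³ + 171·n - 90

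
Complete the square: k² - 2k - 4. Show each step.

(k - 1)² - 5

k² - 2k - 4
= k² - 2k + 1 - 1 - 4    [add and subtract 1]
= (k - 1)² - 1 - 4    [perfect-square identity]
= (k - 1)² - 5    [combine constants]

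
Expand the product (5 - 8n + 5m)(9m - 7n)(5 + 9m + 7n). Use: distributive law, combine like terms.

225m + 630m^2 - 535mn - 175n + 35n^2 - 648m^2n - 245mn^2 + 392n^3 + 405m^3

(5 - 8n + 5m)(9m - 7n)(5 + 9m + 7n)
= (45m - 35n - 72mn + 56n^2 + 45m^2 - 35mn)(5 + 9m + 7n)    [distributive law]
= (45m - 35n - 107mn + 56n^2 + 45m^2)(5 + 9m + 7n)    [combine like terms]
= 225m + 405m^2 + 315mn - 175n - 315mn - 245n^2 - 535mn - 963m^2n - 749mn^2 + 280n^2 + 504mn^2 + 392n^3 + 225m^2 + 405m^3 + 315m^2n    [distributive law]
= 225m + 630m^2 - 535mn - 175n + 35n^2 - 648m^2n - 245mn^2 + 392n^3 + 405m^3    [combine like terms]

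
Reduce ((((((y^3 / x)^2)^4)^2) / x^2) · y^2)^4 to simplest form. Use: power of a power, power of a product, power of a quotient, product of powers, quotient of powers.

x^(-72)y^200

((((((y^3 / x)^2)^4)^2) / x^2) · y^2)^4
= ((((((y^3 / x)^2)^4)^2) / x^2)^4) · ((y^2)^4)    [power of a product]
= ((((((y^3 / x)^2)^4)^2)^4) / ((x^2)^4)) · ((y^2)^4)    [power of a quotient]
= (((((y^3 / x)^2)^4)^8) / ((x^2)^4)) · ((y^2)^4)    [power of a power]
= ((((y^3 / x)^2)^32) / ((x^2)^4)) · ((y^2)^4)    [power of a power]
= (((y^3 / x)^64) / ((x^2)^4)) · ((y^2)^4)    [power of a power]
= ((((y^3)^64) / (x^64)) / ((x^2)^4)) · ((y^2)^4)    [power of a quotient]
= ((y^192 / (x^64)) / ((x^2)^4)) · ((y^2)^4)    [power of a power]
= ((y^192 / x^64) / x^8) · ((y^2)^4)    [power of a power]
= ((y^192 / x^64) / x^8) · y^8    [power of a power]
= x^(-72)y^200    [quotient of powers; product of powers]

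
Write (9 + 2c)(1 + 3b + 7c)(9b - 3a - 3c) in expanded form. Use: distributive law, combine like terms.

81b - 27a - 27c + 243b^2 - 81ab + 504bc - 195ac - 195c^2 + 54b^2c - 18abc + 108bc^2 - 42ac^2 - 42c^3

(9 + 2c)(1 + 3b + 7c)(9b - 3a - 3c)
= (9 + 27b + 63c + 2c + 6bc + 14c^2)(9b - 3a - 3c)    [distributive law]
= (9 + 27b + 65c + 6bc + 14c^2)(9b - 3a - 3c)    [combine like terms]
= 81b - 27a - 27c + 243b^2 - 81ab - 81bc + 585bc - 195ac - 195c^2 + 54b^2c - 18abc - 18bc^2 + 126bc^2 - 42ac^2 - 42c^3    [distributive law]
= 81b - 27a - 27c + 243b^2 - 81ab + 504bc - 195ac - 195c^2 + 54b^2c - 18abc + 108bc^2 - 42ac^2 - 42c^3    [combine like terms]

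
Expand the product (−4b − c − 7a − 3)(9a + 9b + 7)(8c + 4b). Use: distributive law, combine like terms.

−828abc − 396ab^2 − 324b^2c − 144b^3 − 468bc − 220b^2 − 72ac^2 − 72bc^2 − 56c^2 − 504a^2c − 252a^2b − 608ac − 304ab − 168c − 84b

(−4b − c − 7a − 3)(9a + 9b + 7)(8c + 4b)
= (−36ab − 36b^2 − 28b − 9ac − 9bc − 7c − 63a^2 − 63ab − 49a − 27a − 27b − 21)(8c + 4b)    [distributive law]
= (−99ab − 36b^2 − 55b − 9ac − 9bc − 7c − 63a^2 − 76a − 21)(8c + 4b)    [combine like terms]
= −792abc − 396ab^2 − 288b^2c − 144b^3 − 440bc − 220b^2 − 72ac^2 − 36abc − 72bc^2 − 36b^2c − 56c^2 − 28bc − 504a^2c − 252a^2b − 608ac − 304ab − 168c − 84b    [distributive law]
= −828abc − 396ab^2 − 324b^2c − 144b^3 − 468bc − 220b^2 − 72ac^2 − 72bc^2 − 56c^2 − 504a^2c − 252a^2b − 608ac − 304ab − 168c − 84b    [combine like terms]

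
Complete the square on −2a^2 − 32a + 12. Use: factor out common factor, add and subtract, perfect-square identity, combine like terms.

−2(a + 8)^2 + 140

−2a^2 − 32a + 12
= −2(a^2 + 16a) + 12    [factor out -2 from the a-terms]
= −2(a^2 + 16a + 64 − 64) + 12    [add and subtract 64 inside the bracket]
= −2(a + 8)^2 + 128 + 12    [perfect-square identity]
= −2(a + 8)^2 + 140    [combine constants]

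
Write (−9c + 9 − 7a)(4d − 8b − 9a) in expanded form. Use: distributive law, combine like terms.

−36cd + 72bc + 81ac + 36d − 72b − 81a − 28ad + 56ab + 63a^2

(−9c + 9 − 7a)(4d − 8b − 9a)
= −36cd + 72bc + 81ac + 36d − 72b − 81a − 28ad + 56ab + 63a^2    [distributive law]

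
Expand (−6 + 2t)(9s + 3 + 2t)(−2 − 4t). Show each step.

(−6 + 2t)(9s + 3 + 2t)(−2 − 4t)
= (−54s − 18 − 12t + 18st + 6t + 4t²)(−2 − 4t)    [distributive law]
= (−54s − 18 − 6t + 18st + 4t²)(−2 − 4t)    [combine like terms]
= 108s + 216st + 36 + 72t + 12t + 24t² − 36st − 72st² − 8t² − 16t³    [distributive law]
= 108s + 180st + 36 + 84t + 16t² − 72st² − 16t³    [combine like terms]

108s + 180st + 36 + 84t + 16t² − 72st² − 16t³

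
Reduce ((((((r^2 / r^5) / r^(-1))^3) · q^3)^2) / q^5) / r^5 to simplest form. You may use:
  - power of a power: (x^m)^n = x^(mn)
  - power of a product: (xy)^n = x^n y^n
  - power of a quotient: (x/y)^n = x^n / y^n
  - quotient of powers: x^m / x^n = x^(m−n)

q·r^(-17)

((((((r^2 / r^5) / r^(-1))^3) · q^3)^2) / q^5) / r^5
= ((((((r^2 / r^5) / r^(-1))^3)^2) · ((q^3)^2)) / q^5) / r^5    [power of a product]
= (((((r^2 / r^5) / r^(-1))^6) · ((q^3)^2)) / q^5) / r^5    [power of a power]
= (((((r^2 / r^5)^6) / ((r^(-1))^6)) · ((q^3)^2)) / q^5) / r^5    [power of a quotient]
= ((((((r^2)^6) / ((r^5)^6)) / ((r^(-1))^6)) · ((q^3)^2)) / q^5) / r^5    [power of a quotient]
= ((((r^12 / ((r^5)^6)) / ((r^(-1))^6)) · ((q^3)^2)) / q^5) / r^5    [power of a power]
= ((((r^12 / r^30) / ((r^(-1))^6)) · ((q^3)^2)) / q^5) / r^5    [power of a power]
= (((r^(-18) / ((r^(-1))^6)) · ((q^3)^2)) / q^5) / r^5    [quotient of powers]
= (((r^(-18) / r^(-6)) · ((q^3)^2)) / q^5) / r^5    [power of a power]
= ((r^(-12) · ((q^3)^2)) / q^5) / r^5    [quotient of powers]
= ((r^(-12) · q^6) / q^5) / r^5    [power of a power]
= q·r^(-17)    [quotient of powers]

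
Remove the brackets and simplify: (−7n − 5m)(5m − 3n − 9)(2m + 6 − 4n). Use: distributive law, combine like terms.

60m^2n − 174mn + 122mn^2 − 126n^2 − 84n^3 + 378n − 50m^3 − 60m^2 + 270m

(−7n − 5m)(5m − 3n − 9)(2m + 6 − 4n)
= (−35mn + 21n^2 + 63n − 25m^2 + 15mn + 45m)(2m + 6 − 4n)    [distributive law]
= (−20mn + 21n^2 + 63n − 25m^2 + 45m)(2m + 6 − 4n)    [combine like terms]
= −40m^2n − 120mn + 80mn^2 + 42mn^2 + 126n^2 − 84n^3 + 126mn + 378n − 252n^2 − 50m^3 − 150m^2 + 100m^2n + 90m^2 + 270m − 180mn    [distributive law]
= 60m^2n − 174mn + 122mn^2 − 126n^2 − 84n^3 + 378n − 50m^3 − 60m^2 + 270m    [combine like terms]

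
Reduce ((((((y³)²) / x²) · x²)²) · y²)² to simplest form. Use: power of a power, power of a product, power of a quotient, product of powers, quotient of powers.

((((((y³)²) / x²) · x²)²) · y²)²
= ((((((y³)²) / x²) · x²)²)²) · ((y²)²)    [power of a product]
= (((((y³)²) / x²) · x²)⁴) · ((y²)²)    [power of a power]
= (((((y³)²) / x²)⁴) · ((x²)⁴)) · ((y²)²)    [power of a product]
= (((((y³)²)⁴) / ((x²)⁴)) · ((x²)⁴)) · ((y²)²)    [power of a quotient]
= ((((y³)⁸) / ((x²)⁴)) · ((x²)⁴)) · ((y²)²)    [power of a power]
= ((y²⁴ / ((x²)⁴)) · ((x²)⁴)) · ((y²)²)    [power of a power]
= ((y²⁴ / x⁸) · ((x²)⁴)) · ((y²)²)    [power of a power]
= ((y²⁴ / x⁸) · x⁸) · ((y²)²)    [power of a power]
= ((y²⁴ / x⁸) · x⁸) · y⁴    [power of a power]
= y²⁸    [quotient of powers; product of powers]

y²⁸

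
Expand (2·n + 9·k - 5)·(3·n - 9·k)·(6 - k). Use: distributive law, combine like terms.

36·n^2 - 6·k·n^2 + 69·k·n - 9·k^2·n - 531·k^2 + 81·k^3 - 90·n + 270·k

(2·n + 9·k - 5)·(3·n - 9·k)·(6 - k)
= (6·n^2 - 18·k·n + 27·k·n - 81·k^2 - 15·n + 45·k)·(6 - k)    [distributive law]
= (6·n^2 + 9·k·n - 81·k^2 - 15·n + 45·k)·(6 - k)    [combine like terms]
= 36·n^2 - 6·k·n^2 + 54·k·n - 9·k^2·n - 486·k^2 + 81·k^3 - 90·n + 15·k·n + 270·k - 45·k^2    [distributive law]
= 36·n^2 - 6·k·n^2 + 69·k·n - 9·k^2·n - 531·k^2 + 81·k^3 - 90·n + 270·k    [combine like terms]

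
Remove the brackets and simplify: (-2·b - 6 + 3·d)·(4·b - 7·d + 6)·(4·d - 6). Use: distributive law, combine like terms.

-32·b^2·d + 48·b^2 + 104·b·d^2 - 300·b·d + 216·b + 366·d^2 - 504·d + 216 - 84·d^3

(-2·b - 6 + 3·d)·(4·b - 7·d + 6)·(4·d - 6)
= (-8·b^2 + 14·b·d - 12·b - 24·b + 42·d - 36 + 12·b·d - 21·d^2 + 18·d)·(4·d - 6)    [distributive law]
= (-8·b^2 + 26·b·d - 36·b + 60·d - 36 - 21·d^2)·(4·d - 6)    [combine like terms]
= -32·b^2·d + 48·b^2 + 104·b·d^2 - 156·b·d - 144·b·d + 216·b + 240·d^2 - 360·d - 144·d + 216 - 84·d^3 + 126·d^2    [distributive law]
= -32·b^2·d + 48·b^2 + 104·b·d^2 - 300·b·d + 216·b + 366·d^2 - 504·d + 216 - 84·d^3    [combine like terms]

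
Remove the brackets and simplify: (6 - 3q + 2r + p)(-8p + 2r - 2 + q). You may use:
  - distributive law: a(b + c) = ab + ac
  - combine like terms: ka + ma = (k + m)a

(6 - 3q + 2r + p)(-8p + 2r - 2 + q)
= -48p + 12r - 12 + 6q + 24pq - 6qr + 6q - 3q² - 16pr + 4r² - 4r + 2qr - 8p² + 2pr - 2p + pq    [distributive law]
= -50p + 8r - 12 + 12q + 25pq - 4qr - 3q² - 14pr + 4r² - 8p²    [combine like terms]

-50p + 8r - 12 + 12q + 25pq - 4qr - 3q² - 14pr + 4r² - 8p²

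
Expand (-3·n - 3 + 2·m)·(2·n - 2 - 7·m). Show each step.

(-3·n - 3 + 2·m)·(2·n - 2 - 7·m)
= -6·n² + 6·n + 21·m·n - 6·n + 6 + 21·m + 4·m·n - 4·m - 14·m²    [distributive law]
= -6·n² + 25·m·n + 6 + 17·m - 14·m²    [combine like terms]

-6·n² + 25·m·n + 6 + 17·m - 14·m²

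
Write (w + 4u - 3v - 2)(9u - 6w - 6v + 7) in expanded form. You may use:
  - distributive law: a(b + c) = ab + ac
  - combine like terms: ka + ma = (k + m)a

(w + 4u - 3v - 2)(9u - 6w - 6v + 7)
= 9uw - 6w^2 - 6vw + 7w + 36u^2 - 24uw - 24uv + 28u - 27uv + 18vw + 18v^2 - 21v - 18u + 12w + 12v - 14    [distributive law]
= -15uw - 6w^2 + 12vw + 19w + 36u^2 - 51uv + 10u + 18v^2 - 9v - 14    [combine like terms]

-15uw - 6w^2 + 12vw + 19w + 36u^2 - 51uv + 10u + 18v^2 - 9v - 14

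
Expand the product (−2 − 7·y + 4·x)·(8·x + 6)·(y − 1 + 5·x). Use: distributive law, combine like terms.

(−2 − 7·y + 4·x)·(8·x + 6)·(y − 1 + 5·x)
= (−16·x − 12 − 56·x·y − 42·y + 32·x^2 + 24·x)·(y − 1 + 5·x)    [distributive law]
= (8·x − 12 − 56·x·y − 42·y + 32·x^2)·(y − 1 + 5·x)    [combine like terms]
= 8·x·y − 8·x + 40·x^2 − 12·y + 12 − 60·x − 56·x·y^2 + 56·x·y − 280·x^2·y − 42·y^2 + 42·y − 210·x·y + 32·x^2·y − 32·x^2 + 160·x^3    [distributive law]
= −146·x·y − 68·x + 8·x^2 + 30·y + 12 − 56·x·y^2 − 248·x^2·y − 42·y^2 + 160·x^3    [combine like terms]

−146·x·y − 68·x + 8·x^2 + 30·y + 12 − 56·x·y^2 − 248·x^2·y − 42·y^2 + 160·x^3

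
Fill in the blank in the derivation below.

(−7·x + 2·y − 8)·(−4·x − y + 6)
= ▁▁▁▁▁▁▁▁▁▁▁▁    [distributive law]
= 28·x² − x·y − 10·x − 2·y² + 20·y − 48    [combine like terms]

After distributive law, the bracketed line is:

28·x² + 7·x·y − 42·x − 8·x·y − 2·y² + 12·y + 32·x + 8·y − 48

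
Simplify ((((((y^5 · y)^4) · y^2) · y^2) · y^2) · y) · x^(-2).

x^(-2)y^31

((((((y^5 · y)^4) · y^2) · y^2) · y^2) · y) · x^(-2)
= (((((((y^5)^4) · (y^4)) · y^2) · y^2) · y^2) · y) · x^(-2)    [power of a product]
= (((((y^20 · (y^4)) · y^2) · y^2) · y^2) · y) · x^(-2)    [power of a power]
= ((((y^24 · y^2) · y^2) · y^2) · y) · x^(-2)    [product of powers]
= (((y^26 · y^2) · y^2) · y) · x^(-2)    [product of powers]
= ((y^28 · y^2) · y) · x^(-2)    [product of powers]
= (y^30 · y) · x^(-2)    [product of powers]
= y^31 · x^(-2)    [product of powers]
= x^(-2)y^31    [rearrange]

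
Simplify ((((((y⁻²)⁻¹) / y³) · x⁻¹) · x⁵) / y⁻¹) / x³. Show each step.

x

((((((y⁻²)⁻¹) / y³) · x⁻¹) · x⁵) / y⁻¹) / x³
= ((((y² / y³) · x⁻¹) · x⁵) / y⁻¹) / x³    [power of a power]
= (((y⁻¹ · x⁻¹) · x⁵) / y⁻¹) / x³    [quotient of powers]
= x    [quotient of powers; product of powers]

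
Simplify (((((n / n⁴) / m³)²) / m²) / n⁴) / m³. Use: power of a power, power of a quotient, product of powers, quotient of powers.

(((((n / n⁴) / m³)²) / m²) / n⁴) / m³
= (((((n / n⁴)²) / ((m³)²)) / m²) / n⁴) / m³    [power of a quotient]
= (((((n²) / ((n⁴)²)) / ((m³)²)) / m²) / n⁴) / m³    [power of a quotient]
= ((((n² / n⁸) / ((m³)²)) / m²) / n⁴) / m³    [power of a power]
= (((n⁻⁶ / ((m³)²)) / m²) / n⁴) / m³    [quotient of powers]
= (((n⁻⁶ / m⁶) / m²) / n⁴) / m³    [power of a power]
= m⁻¹¹n⁻¹⁰    [quotient of powers; product of powers]

m⁻¹¹n⁻¹⁰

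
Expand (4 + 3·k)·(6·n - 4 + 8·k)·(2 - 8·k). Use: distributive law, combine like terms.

48·n - 156·k·n - 32 + 168·k - 112·k² - 144·k²·n - 192·k³

(4 + 3·k)·(6·n - 4 + 8·k)·(2 - 8·k)
= (24·n - 16 + 32·k + 18·k·n - 12·k + 24·k²)·(2 - 8·k)    [distributive law]
= (24·n - 16 + 20·k + 18·k·n + 24·k²)·(2 - 8·k)    [combine like terms]
= 48·n - 192·k·n - 32 + 128·k + 40·k - 160·k² + 36·k·n - 144·k²·n + 48·k² - 192·k³    [distributive law]
= 48·n - 156·k·n - 32 + 168·k - 112·k² - 144·k²·n - 192·k³    [combine like terms]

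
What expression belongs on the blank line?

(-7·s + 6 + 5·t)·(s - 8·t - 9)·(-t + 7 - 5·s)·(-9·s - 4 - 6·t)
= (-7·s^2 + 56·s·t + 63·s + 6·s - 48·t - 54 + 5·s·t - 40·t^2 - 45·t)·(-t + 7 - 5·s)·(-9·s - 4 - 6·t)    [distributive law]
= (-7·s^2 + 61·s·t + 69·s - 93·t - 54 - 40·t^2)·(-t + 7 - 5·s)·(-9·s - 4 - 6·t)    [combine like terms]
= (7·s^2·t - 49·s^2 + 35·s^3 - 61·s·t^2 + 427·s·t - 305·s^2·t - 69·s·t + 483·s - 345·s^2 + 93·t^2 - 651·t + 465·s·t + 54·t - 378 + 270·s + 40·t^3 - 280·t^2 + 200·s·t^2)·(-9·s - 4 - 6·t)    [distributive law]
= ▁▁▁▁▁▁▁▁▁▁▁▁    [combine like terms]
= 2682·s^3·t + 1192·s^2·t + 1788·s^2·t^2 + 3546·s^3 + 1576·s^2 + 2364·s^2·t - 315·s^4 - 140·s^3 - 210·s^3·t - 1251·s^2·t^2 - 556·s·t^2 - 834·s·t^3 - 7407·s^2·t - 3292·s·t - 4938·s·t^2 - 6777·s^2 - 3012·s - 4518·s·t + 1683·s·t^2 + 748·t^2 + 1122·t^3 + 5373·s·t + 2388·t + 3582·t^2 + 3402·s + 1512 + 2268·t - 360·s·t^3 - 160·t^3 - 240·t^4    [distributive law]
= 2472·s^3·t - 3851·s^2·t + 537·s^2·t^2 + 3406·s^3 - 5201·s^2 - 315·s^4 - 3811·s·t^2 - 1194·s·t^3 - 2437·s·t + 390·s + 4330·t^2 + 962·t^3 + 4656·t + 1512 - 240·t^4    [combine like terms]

Applying combine like terms to the line above:

(-298·s^2·t - 394·s^2 + 35·s^3 + 139·s·t^2 + 823·s·t + 753·s - 187·t^2 - 597·t - 378 + 40·t^3)·(-9·s - 4 - 6·t)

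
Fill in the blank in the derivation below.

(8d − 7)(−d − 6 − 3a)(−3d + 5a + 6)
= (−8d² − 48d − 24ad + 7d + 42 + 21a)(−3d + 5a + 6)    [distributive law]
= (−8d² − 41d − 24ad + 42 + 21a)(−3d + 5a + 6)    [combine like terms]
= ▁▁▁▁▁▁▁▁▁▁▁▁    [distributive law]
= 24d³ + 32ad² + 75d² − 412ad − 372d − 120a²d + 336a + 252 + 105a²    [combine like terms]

Applying distributive law to the line above:

24d³ − 40ad² − 48d² + 123d² − 205ad − 246d + 72ad² − 120a²d − 144ad − 126d + 210a + 252 − 63ad + 105a² + 126a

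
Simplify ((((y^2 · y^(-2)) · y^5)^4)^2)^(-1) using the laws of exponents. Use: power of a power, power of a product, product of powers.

y^(-40)

((((y^2 · y^(-2)) · y^5)^4)^2)^(-1)
= (((y^2 · y^(-2)) · y^5)^4)^(-2)    [power of a power]
= ((y^2 · y^(-2)) · y^5)^(-8)    [power of a power]
= ((y^2 · y^(-2))^(-8)) · ((y^5)^(-8))    [power of a product]
= (((y^2)^(-8)) · ((y^(-2))^(-8))) · ((y^5)^(-8))    [power of a product]
= (y^(-16) · ((y^(-2))^(-8))) · ((y^5)^(-8))    [power of a power]
= (y^(-16) · y^16) · ((y^5)^(-8))    [power of a power]
= y^0 · ((y^5)^(-8))    [product of powers]
= y^0 · y^(-40)    [power of a power]
= y^(-40)    [product of powers]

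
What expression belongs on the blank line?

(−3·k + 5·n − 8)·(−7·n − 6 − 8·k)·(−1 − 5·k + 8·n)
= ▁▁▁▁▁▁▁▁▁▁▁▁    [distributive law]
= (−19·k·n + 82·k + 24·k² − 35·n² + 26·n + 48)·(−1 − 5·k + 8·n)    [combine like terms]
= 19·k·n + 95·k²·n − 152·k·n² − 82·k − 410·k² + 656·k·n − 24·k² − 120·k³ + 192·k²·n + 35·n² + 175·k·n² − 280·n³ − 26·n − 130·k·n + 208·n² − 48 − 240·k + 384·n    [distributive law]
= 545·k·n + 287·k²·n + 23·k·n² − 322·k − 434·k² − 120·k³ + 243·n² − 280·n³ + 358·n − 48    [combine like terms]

After distributive law, the bracketed line is:

(21·k·n + 18·k + 24·k² − 35·n² − 30·n − 40·k·n + 56·n + 48 + 64·k)·(−1 − 5·k + 8·n)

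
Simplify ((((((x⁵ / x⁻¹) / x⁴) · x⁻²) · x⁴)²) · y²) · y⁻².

((((((x⁵ / x⁻¹) / x⁴) · x⁻²) · x⁴)²) · y²) · y⁻²
= ((((((x⁵ / x⁻¹) / x⁴) · x⁻²)²) · ((x⁴)²)) · y²) · y⁻²    [power of a product]
= ((((((x⁵ / x⁻¹) / x⁴)²) · ((x⁻²)²)) · ((x⁴)²)) · y²) · y⁻²    [power of a product]
= ((((((x⁵ / x⁻¹)²) / ((x⁴)²)) · ((x⁻²)²)) · ((x⁴)²)) · y²) · y⁻²    [power of a quotient]
= (((((((x⁵)²) / ((x⁻¹)²)) / ((x⁴)²)) · ((x⁻²)²)) · ((x⁴)²)) · y²) · y⁻²    [power of a quotient]
= (((((x¹⁰ / ((x⁻¹)²)) / ((x⁴)²)) · ((x⁻²)²)) · ((x⁴)²)) · y²) · y⁻²    [power of a power]
= (((((x¹⁰ / x⁻²) / ((x⁴)²)) · ((x⁻²)²)) · ((x⁴)²)) · y²) · y⁻²    [power of a power]
= ((((x¹² / ((x⁴)²)) · ((x⁻²)²)) · ((x⁴)²)) · y²) · y⁻²    [quotient of powers]
= ((((x¹² / x⁸) · ((x⁻²)²)) · ((x⁴)²)) · y²) · y⁻²    [power of a power]
= (((x⁴ · ((x⁻²)²)) · ((x⁴)²)) · y²) · y⁻²    [quotient of powers]
= (((x⁴ · x⁻⁴) · ((x⁴)²)) · y²) · y⁻²    [power of a power]
= ((x⁰ · ((x⁴)²)) · y²) · y⁻²    [product of powers]
= ((x⁰ · x⁸) · y²) · y⁻²    [power of a power]
= (x⁸ · y²) · y⁻²    [product of powers]
= x⁸    [product of powers]

x⁸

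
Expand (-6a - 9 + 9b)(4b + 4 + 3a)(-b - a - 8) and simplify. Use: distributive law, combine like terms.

-39ab² + 15a²b + 27ab + 195a² + 444a + 18a³ + 36b + 288 - 36b³ - 288b²

(-6a - 9 + 9b)(4b + 4 + 3a)(-b - a - 8)
= (-24ab - 24a - 18a² - 36b - 36 - 27a + 36b² + 36b + 27ab)(-b - a - 8)    [distributive law]
= (3ab - 51a - 18a² - 36 + 36b²)(-b - a - 8)    [combine like terms]
= -3ab² - 3a²b - 24ab + 51ab + 51a² + 408a + 18a²b + 18a³ + 144a² + 36b + 36a + 288 - 36b³ - 36ab² - 288b²    [distributive law]
= -39ab² + 15a²b + 27ab + 195a² + 444a + 18a³ + 36b + 288 - 36b³ - 288b²    [combine like terms]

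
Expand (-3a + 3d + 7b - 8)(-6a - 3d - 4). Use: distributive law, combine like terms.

18a² - 9ad + 60a - 9d² + 12d - 42ab - 21bd - 28b + 32

(-3a + 3d + 7b - 8)(-6a - 3d - 4)
= 18a² + 9ad + 12a - 18ad - 9d² - 12d - 42ab - 21bd - 28b + 48a + 24d + 32    [distributive law]
= 18a² - 9ad + 60a - 9d² + 12d - 42ab - 21bd - 28b + 32    [combine like terms]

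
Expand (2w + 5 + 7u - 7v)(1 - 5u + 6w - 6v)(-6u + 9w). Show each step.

-354uw + 288w² - 507u²w + 216uw² + 108w³ + 261uvw - 486vw² - 30u + 45w + 108u² + 222uv - 333vw + 210u³ + 42u²v - 252uv² + 378v²w

(2w + 5 + 7u - 7v)(1 - 5u + 6w - 6v)(-6u + 9w)
= (2w - 10uw + 12w² - 12vw + 5 - 25u + 30w - 30v + 7u - 35u² + 42uw - 42uv - 7v + 35uv - 42vw + 42v²)(-6u + 9w)    [distributive law]
= (32w + 32uw + 12w² - 54vw + 5 - 18u - 37v - 35u² - 7uv + 42v²)(-6u + 9w)    [combine like terms]
= -192uw + 288w² - 192u²w + 288uw² - 72uw² + 108w³ + 324uvw - 486vw² - 30u + 45w + 108u² - 162uw + 222uv - 333vw + 210u³ - 315u²w + 42u²v - 63uvw - 252uv² + 378v²w    [distributive law]
= -354uw + 288w² - 507u²w + 216uw² + 108w³ + 261uvw - 486vw² - 30u + 45w + 108u² + 222uv - 333vw + 210u³ + 42u²v - 252uv² + 378v²w    [combine like terms]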